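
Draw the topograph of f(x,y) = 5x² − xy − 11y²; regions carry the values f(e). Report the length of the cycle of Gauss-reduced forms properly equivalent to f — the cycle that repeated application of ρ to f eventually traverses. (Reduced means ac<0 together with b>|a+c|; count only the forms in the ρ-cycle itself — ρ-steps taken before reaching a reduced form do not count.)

D = 221, ⌊√D⌋ = 14
descent: ρ → (-11,1,5)
descent: ρ → (5,9,-7)  [lands on river]
river: ρ → (-7,5,7)
river: ρ → (7,9,-5)
river: ρ → (-5,11,5)
ρ-cycle length = 4 (tail of 2 descent steps not counted)

4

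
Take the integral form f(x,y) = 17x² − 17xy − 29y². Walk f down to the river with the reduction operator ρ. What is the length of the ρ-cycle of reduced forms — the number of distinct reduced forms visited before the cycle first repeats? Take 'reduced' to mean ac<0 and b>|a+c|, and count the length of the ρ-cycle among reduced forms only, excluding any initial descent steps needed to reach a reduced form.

D = 2261, ⌊√D⌋ = 47
descent: ρ → (-29,17,17)  [lands on river]
river: ρ → (17,17,-29)
river: ρ → (-29,41,5)
river: ρ → (5,39,-37)
river: ρ → (-37,35,7)
river: ρ → (7,35,-37)
river: ρ → (-37,39,5)
river: ρ → (5,41,-29)
ρ-cycle length = 8 (tail of 1 descent step not counted)

8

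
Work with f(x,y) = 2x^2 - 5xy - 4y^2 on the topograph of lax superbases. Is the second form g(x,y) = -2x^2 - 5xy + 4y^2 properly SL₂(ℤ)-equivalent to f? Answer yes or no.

D₁ = 57, D₂ = 57
river cycle of f (length 6): (-4, 5, 2), (2, 7, -1), (-1, 7, 2), (2, 5, -4), (-4, 3, 3), (3, 3, -4)
river cycle of g (length 6): (4, 5, -2), (-2, 7, 1), (1, 7, -2), (-2, 5, 4), (4, 3, -3), (-3, 3, 4)
cycles differ ⇒ inequivalent

no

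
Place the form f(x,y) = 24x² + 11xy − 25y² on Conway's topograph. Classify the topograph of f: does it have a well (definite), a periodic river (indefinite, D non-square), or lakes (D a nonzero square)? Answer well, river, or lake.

D = b²−4ac = 11² − 4·24·(-25) = 2521
D > 0 non-square ⇒ indefinite ⇒ periodic river

river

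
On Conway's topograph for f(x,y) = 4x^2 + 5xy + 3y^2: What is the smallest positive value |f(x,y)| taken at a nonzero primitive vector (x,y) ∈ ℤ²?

translate: b→-3 (≡5 mod 8), so (4,5,3)→(4,-3,2)
flip: (4,-3,2)→(2,3,4)
translate: b→-1 (≡3 mod 4), so (2,3,4)→(2,-1,3)
reduced (well bottom): (2,-1,3) with a≤c, −a<b≤a
well minimum = a = 2

2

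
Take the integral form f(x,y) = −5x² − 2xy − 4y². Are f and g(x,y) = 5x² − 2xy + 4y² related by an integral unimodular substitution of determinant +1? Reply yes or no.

D₁ = -76, D₂ = -76
f is negative-definite; reduce −f:
−f: flip: (5,2,4)→(4,-2,5)
−f: reduced (well bottom): (4,-2,5) with a≤c, −a<b≤a
flip sign back: reduced form of f is (-4,2,-5)
g: flip: (5,-2,4)→(4,2,5)
g: reduced (well bottom): (4,2,5) with a≤c, −a<b≤a
reduced forms (-4, 2, -5) vs (4, 2, 5) ⇒ inequivalent

no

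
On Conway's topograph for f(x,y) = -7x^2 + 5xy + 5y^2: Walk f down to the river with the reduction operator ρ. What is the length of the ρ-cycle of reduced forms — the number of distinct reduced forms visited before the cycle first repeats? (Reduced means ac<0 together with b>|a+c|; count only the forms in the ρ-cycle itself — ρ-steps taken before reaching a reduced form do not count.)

D = 165, ⌊√D⌋ = 12
river: ρ → (5,5,-7)
river: ρ → (-7,9,3)
river: ρ → (3,9,-7)
river: ρ → (-7,5,5)
ρ-cycle length = 4 (tail of 0 descent steps not counted)

4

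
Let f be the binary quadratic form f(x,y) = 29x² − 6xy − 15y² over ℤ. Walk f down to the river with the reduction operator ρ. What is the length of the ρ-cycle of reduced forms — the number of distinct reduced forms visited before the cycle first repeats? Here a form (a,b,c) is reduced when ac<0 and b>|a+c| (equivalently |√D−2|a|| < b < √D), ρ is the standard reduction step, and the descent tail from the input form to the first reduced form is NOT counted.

D = 1776, ⌊√D⌋ = 42
descent: ρ → (-15,36,8)  [lands on river]
river: ρ → (8,28,-31)
river: ρ → (-31,34,5)
river: ρ → (5,36,-24)
river: ρ → (-24,12,17)
river: ρ → (17,22,-19)
river: ρ → (-19,16,20)
river: ρ → (20,24,-15)
ρ-cycle length = 8 (tail of 1 descent step not counted)

8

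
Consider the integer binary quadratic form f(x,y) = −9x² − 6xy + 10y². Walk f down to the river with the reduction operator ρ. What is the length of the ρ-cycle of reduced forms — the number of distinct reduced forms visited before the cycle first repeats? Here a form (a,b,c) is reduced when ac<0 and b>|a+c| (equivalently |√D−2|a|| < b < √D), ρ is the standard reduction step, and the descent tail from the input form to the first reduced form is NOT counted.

D = 396, ⌊√D⌋ = 19
descent: ρ → (10,6,-9)  [lands on river]
river: ρ → (-9,12,7)
river: ρ → (7,16,-5)
river: ρ → (-5,14,10)
ρ-cycle length = 4 (tail of 1 descent step not counted)

4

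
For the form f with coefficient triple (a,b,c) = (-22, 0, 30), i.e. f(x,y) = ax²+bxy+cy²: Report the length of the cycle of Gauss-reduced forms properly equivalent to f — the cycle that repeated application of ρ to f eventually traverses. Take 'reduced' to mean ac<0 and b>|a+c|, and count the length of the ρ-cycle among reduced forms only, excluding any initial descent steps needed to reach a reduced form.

D = 2640, ⌊√D⌋ = 51
descent: ρ → (30,0,-22)
descent: ρ → (-22,44,8)  [lands on river]
river: ρ → (8,36,-42)
river: ρ → (-42,48,2)
river: ρ → (2,48,-42)
river: ρ → (-42,36,8)
river: ρ → (8,44,-22)
ρ-cycle length = 6 (tail of 2 descent steps not counted)

6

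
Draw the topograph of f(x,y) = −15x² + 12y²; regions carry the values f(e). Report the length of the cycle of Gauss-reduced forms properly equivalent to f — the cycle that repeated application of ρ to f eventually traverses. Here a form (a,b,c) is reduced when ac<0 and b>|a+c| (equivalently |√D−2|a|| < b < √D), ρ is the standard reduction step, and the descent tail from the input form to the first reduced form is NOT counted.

D = 720, ⌊√D⌋ = 26
descent: ρ → (12,24,-3)  [lands on river]
river: ρ → (-3,24,12)
ρ-cycle length = 2 (tail of 1 descent step not counted)

2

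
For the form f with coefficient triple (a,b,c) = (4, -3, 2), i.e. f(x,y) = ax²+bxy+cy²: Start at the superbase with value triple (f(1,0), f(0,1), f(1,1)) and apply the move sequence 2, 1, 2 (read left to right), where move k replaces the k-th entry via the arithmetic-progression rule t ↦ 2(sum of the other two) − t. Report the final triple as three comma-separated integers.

start (4,2,3) = (f(1,0),f(0,1),f(1,1))
replace slot 2: 2·(4+3) − 2 = 12 → (4,12,3)
replace slot 1: 2·(12+3) − 4 = 26 → (26,12,3)
replace slot 2: 2·(26+3) − 12 = 46 → (26,46,3)

26,46,3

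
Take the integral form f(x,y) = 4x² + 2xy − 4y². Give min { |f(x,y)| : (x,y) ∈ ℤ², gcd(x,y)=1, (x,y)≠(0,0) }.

river: ρ → (-4,6,2)
river: ρ → (2,6,-4)
river: ρ → (-4,2,4)
river: ρ → (4,6,-2)
river: ρ → (-2,6,4)
river: ρ → (4,2,-4)
closes: descent 0, river 6
min |a| on river = 2

2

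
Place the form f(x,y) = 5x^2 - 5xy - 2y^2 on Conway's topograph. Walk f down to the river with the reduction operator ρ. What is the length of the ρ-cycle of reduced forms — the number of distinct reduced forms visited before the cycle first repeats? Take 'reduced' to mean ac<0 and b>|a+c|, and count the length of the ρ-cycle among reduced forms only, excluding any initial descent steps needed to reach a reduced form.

D = 65, ⌊√D⌋ = 8
descent: ρ → (-2,5,5)  [lands on river]
river: ρ → (5,5,-2)
river: ρ → (-2,7,2)
river: ρ → (2,5,-5)
river: ρ → (-5,5,2)
river: ρ → (2,7,-2)
ρ-cycle length = 6 (tail of 1 descent step not counted)

6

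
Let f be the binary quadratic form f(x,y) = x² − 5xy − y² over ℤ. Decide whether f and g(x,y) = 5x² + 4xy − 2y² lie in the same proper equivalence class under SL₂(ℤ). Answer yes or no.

D₁ = 29, D₂ = 56
discriminants differ ⇒ not SL₂(ℤ)-equivalent

no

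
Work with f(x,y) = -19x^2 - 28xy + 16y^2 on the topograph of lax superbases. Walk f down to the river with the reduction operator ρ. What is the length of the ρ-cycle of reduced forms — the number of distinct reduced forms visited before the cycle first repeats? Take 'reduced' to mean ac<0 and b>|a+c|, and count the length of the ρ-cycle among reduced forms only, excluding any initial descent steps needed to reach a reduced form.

D = 2000, ⌊√D⌋ = 44
descent: ρ → (16,28,-19)  [lands on river]
river: ρ → (-19,10,25)
river: ρ → (25,40,-4)
river: ρ → (-4,40,25)
river: ρ → (25,10,-19)
river: ρ → (-19,28,16)
river: ρ → (16,36,-11)
river: ρ → (-11,30,25)
river: ρ → (25,20,-16)
river: ρ → (-16,44,1)
river: ρ → (1,44,-16)
river: ρ → (-16,20,25)
river: ρ → (25,30,-11)
river: ρ → (-11,36,16)
ρ-cycle length = 14 (tail of 1 descent step not counted)

14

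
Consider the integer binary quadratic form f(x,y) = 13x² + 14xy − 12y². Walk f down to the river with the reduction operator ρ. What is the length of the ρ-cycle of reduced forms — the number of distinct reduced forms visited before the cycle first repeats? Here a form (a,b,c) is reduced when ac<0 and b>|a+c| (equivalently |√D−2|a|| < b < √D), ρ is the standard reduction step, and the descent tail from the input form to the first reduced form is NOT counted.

D = 820, ⌊√D⌋ = 28
river: ρ → (-12,10,15)
river: ρ → (15,20,-7)
river: ρ → (-7,22,12)
river: ρ → (12,26,-3)
river: ρ → (-3,28,3)
river: ρ → (3,26,-12)
river: ρ → (-12,22,7)
river: ρ → (7,20,-15)
river: ρ → (-15,10,12)
river: ρ → (12,14,-13)
river: ρ → (-13,12,13)
river: ρ → (13,14,-12)
ρ-cycle length = 12 (tail of 0 descent steps not counted)

12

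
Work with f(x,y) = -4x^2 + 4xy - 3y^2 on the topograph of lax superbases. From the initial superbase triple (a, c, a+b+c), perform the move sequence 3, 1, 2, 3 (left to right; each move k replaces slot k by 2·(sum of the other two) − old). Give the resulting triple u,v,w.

start (-4,-3,-3) = (f(1,0),f(0,1),f(1,1))
replace slot 3: 2·((-4)+(-3)) − (-3) = -11 → (-4,-3,-11)
replace slot 1: 2·((-3)+(-11)) − (-4) = -24 → (-24,-3,-11)
replace slot 2: 2·((-24)+(-11)) − (-3) = -67 → (-24,-67,-11)
replace slot 3: 2·((-24)+(-67)) − (-11) = -171 → (-24,-67,-171)

-24,-67,-171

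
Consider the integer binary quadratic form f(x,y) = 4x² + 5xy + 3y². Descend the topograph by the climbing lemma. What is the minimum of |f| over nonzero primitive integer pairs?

translate: b→-3 (≡5 mod 8), so (4,5,3)→(4,-3,2)
flip: (4,-3,2)→(2,3,4)
translate: b→-1 (≡3 mod 4), so (2,3,4)→(2,-1,3)
reduced (well bottom): (2,-1,3) with a≤c, −a<b≤a
well minimum = a = 2

2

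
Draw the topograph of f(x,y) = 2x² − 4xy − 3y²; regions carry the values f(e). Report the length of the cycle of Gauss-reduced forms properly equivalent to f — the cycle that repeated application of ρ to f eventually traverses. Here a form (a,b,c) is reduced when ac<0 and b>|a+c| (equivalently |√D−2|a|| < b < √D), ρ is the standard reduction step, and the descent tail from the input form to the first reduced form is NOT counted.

D = 40, ⌊√D⌋ = 6
descent: ρ → (-3,4,2)  [lands on river]
river: ρ → (2,4,-3)
river: ρ → (-3,2,3)
river: ρ → (3,4,-2)
river: ρ → (-2,4,3)
river: ρ → (3,2,-3)
ρ-cycle length = 6 (tail of 1 descent step not counted)

6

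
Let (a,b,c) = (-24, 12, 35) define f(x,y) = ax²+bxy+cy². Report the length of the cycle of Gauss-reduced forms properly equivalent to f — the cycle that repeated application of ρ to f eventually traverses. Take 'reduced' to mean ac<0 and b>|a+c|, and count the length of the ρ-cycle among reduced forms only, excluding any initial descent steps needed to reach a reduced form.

D = 3504, ⌊√D⌋ = 59
river: ρ → (35,58,-1)
river: ρ → (-1,58,35)
river: ρ → (35,12,-24)
river: ρ → (-24,36,23)
river: ρ → (23,56,-4)
river: ρ → (-4,56,23)
river: ρ → (23,36,-24)
river: ρ → (-24,12,35)
ρ-cycle length = 8 (tail of 0 descent steps not counted)

8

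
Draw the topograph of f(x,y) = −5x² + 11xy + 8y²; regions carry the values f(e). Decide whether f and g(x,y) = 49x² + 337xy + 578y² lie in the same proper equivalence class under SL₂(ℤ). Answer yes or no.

D₁ = 281, D₂ = 281
river cycle of f (length 30): (8, 5, -8), (-8, 11, 5), (5, 9, -10), (-10, 11, 4), (4, 13, -7), (-7, 15, 2), (2, 13, -14), (-14, 15, 1), (1, 15, -14), (-14, 13, 2), … (20 more)
river cycle of g (length 30): (8, 5, -8), (-8, 11, 5), (5, 9, -10), (-10, 11, 4), (4, 13, -7), (-7, 15, 2), (2, 13, -14), (-14, 15, 1), (1, 15, -14), (-14, 13, 2), … (20 more)
cycles coincide ⇒ equivalent

yes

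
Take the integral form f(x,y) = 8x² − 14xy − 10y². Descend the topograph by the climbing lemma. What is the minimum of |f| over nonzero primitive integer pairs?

descent: ρ → (-10,14,8)  [lands on river]
river: ρ → (8,18,-6)
river: ρ → (-6,18,8)
river: ρ → (8,14,-10)
river: ρ → (-10,6,12)
river: ρ → (12,18,-4)
river: ρ → (-4,22,2)
river: ρ → (2,22,-4)
river: ρ → (-4,18,12)
river: ρ → (12,6,-10)
closes: descent 1, river 10
min |a| on river = 2

2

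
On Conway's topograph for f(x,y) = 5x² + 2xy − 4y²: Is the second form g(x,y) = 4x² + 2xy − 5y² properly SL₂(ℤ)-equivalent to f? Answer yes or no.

D₁ = 84, D₂ = 84
river cycle of f (length 6): (-4, 6, 3), (3, 6, -4), (-4, 2, 5), (5, 8, -1), (-1, 8, 5), (5, 2, -4)
river cycle of g (length 6): (-5, 8, 1), (1, 8, -5), (-5, 2, 4), (4, 6, -3), (-3, 6, 4), (4, 2, -5)
cycles differ ⇒ inequivalent

no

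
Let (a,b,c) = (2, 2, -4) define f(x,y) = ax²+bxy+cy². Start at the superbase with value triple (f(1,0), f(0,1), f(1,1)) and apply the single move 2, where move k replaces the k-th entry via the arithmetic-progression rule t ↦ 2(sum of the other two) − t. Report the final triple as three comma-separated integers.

start (2,-4,0) = (f(1,0),f(0,1),f(1,1))
replace slot 2: 2·(2+0) − (-4) = 8 → (2,8,0)

2,8,0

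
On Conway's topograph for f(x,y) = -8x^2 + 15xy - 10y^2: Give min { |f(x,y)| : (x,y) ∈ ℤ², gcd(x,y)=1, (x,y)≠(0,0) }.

translate: b→1 (≡-15 mod 16), so (8,-15,10)→(8,1,3)
flip: (8,1,3)→(3,-1,8)
reduced (well bottom): (3,-1,8) with a≤c, −a<b≤a
well minimum |f| = |-3| = 3 (negative-definite)

3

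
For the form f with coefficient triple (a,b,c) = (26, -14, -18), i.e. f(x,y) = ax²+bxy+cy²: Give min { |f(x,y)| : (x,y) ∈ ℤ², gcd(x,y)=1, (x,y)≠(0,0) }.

descent: ρ → (-18,14,26)  [lands on river]
river: ρ → (26,38,-6)
river: ρ → (-6,34,38)
river: ρ → (38,42,-2)
river: ρ → (-2,42,38)
river: ρ → (38,34,-6)
river: ρ → (-6,38,26)
river: ρ → (26,14,-18)
river: ρ → (-18,22,22)
river: ρ → (22,22,-18)
closes: descent 1, river 10
min |a| on river = 2

2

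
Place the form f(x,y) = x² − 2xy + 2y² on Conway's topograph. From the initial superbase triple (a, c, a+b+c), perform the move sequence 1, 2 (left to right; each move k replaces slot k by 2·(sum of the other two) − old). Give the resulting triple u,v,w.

start (1,2,1) = (f(1,0),f(0,1),f(1,1))
replace slot 1: 2·(2+1) − 1 = 5 → (5,2,1)
replace slot 2: 2·(5+1) − 2 = 10 → (5,10,1)

5,10,1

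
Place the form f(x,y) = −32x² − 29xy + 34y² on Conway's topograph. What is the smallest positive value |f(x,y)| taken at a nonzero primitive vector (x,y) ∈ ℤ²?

descent: ρ → (34,29,-32)  [lands on river]
river: ρ → (-32,35,31)
river: ρ → (31,27,-36)
river: ρ → (-36,45,22)
river: ρ → (22,43,-38)
river: ρ → (-38,33,27)
river: ρ → (27,21,-44)
river: ρ → (-44,67,4)
river: ρ → (4,69,-27)
river: ρ → (-27,39,34)
closes: descent 1, river 10
min |a| on river = 4

4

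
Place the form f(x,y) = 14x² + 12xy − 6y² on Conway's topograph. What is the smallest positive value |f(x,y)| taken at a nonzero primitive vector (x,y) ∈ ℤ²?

river: ρ → (-6,12,14)
river: ρ → (14,16,-4)
river: ρ → (-4,16,14)
river: ρ → (14,12,-6)
closes: descent 0, river 4
min |a| on river = 4

4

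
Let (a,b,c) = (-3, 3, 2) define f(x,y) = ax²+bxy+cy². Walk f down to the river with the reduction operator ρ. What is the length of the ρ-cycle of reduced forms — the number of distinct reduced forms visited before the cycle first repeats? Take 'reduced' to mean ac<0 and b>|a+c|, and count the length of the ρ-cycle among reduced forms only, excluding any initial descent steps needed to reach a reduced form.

D = 33, ⌊√D⌋ = 5
river: ρ → (2,5,-1)
river: ρ → (-1,5,2)
river: ρ → (2,3,-3)
river: ρ → (-3,3,2)
ρ-cycle length = 4 (tail of 0 descent steps not counted)

4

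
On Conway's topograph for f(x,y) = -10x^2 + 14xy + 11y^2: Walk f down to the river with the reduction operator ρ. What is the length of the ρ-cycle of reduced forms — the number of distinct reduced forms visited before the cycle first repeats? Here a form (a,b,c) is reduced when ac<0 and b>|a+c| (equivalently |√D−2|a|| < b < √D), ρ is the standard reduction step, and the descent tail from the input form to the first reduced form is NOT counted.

D = 636, ⌊√D⌋ = 25
river: ρ → (11,8,-13)
river: ρ → (-13,18,6)
river: ρ → (6,18,-13)
river: ρ → (-13,8,11)
river: ρ → (11,14,-10)
river: ρ → (-10,6,15)
river: ρ → (15,24,-1)
river: ρ → (-1,24,15)
river: ρ → (15,6,-10)
river: ρ → (-10,14,11)
ρ-cycle length = 10 (tail of 0 descent steps not counted)

10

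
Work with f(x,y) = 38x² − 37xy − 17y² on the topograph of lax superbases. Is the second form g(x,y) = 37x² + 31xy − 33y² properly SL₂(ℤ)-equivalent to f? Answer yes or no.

D₁ = 3953, D₂ = 5845
discriminants differ ⇒ not SL₂(ℤ)-equivalent

no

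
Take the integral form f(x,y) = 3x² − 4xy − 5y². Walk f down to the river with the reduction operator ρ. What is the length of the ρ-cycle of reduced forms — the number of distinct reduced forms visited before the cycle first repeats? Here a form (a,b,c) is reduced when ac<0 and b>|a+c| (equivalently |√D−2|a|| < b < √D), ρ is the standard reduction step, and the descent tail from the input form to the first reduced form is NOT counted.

D = 76, ⌊√D⌋ = 8
descent: ρ → (-5,4,3)  [lands on river]
river: ρ → (3,8,-1)
river: ρ → (-1,8,3)
river: ρ → (3,4,-5)
river: ρ → (-5,6,2)
river: ρ → (2,6,-5)
ρ-cycle length = 6 (tail of 1 descent step not counted)

6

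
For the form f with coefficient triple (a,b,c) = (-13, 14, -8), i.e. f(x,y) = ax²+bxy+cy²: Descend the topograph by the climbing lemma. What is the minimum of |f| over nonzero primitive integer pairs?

translate: b→12 (≡-14 mod 26), so (13,-14,8)→(13,12,7)
flip: (13,12,7)→(7,-12,13)
translate: b→2 (≡-12 mod 14), so (7,-12,13)→(7,2,8)
reduced (well bottom): (7,2,8) with a≤c, −a<b≤a
well minimum |f| = |-7| = 7 (negative-definite)

7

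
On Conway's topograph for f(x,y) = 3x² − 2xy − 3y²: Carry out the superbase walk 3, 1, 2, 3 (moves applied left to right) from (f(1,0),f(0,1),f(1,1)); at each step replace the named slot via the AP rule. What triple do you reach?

start (3,-3,-2) = (f(1,0),f(0,1),f(1,1))
replace slot 3: 2·(3+(-3)) − (-2) = 2 → (3,-3,2)
replace slot 1: 2·((-3)+2) − 3 = -5 → (-5,-3,2)
replace slot 2: 2·((-5)+2) − (-3) = -3 → (-5,-3,2)
replace slot 3: 2·((-5)+(-3)) − 2 = -18 → (-5,-3,-18)

-5,-3,-18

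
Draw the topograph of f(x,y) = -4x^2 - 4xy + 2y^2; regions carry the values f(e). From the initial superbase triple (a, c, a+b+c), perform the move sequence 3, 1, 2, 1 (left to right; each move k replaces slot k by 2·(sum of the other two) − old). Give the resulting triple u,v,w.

start (-4,2,-6) = (f(1,0),f(0,1),f(1,1))
replace slot 3: 2·((-4)+2) − (-6) = 2 → (-4,2,2)
replace slot 1: 2·(2+2) − (-4) = 12 → (12,2,2)
replace slot 2: 2·(12+2) − 2 = 26 → (12,26,2)
replace slot 1: 2·(26+2) − 12 = 44 → (44,26,2)

44,26,2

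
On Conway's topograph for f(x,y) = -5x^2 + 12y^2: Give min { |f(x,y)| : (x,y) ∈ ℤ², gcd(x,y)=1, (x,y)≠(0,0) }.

descent: ρ → (12,0,-5)
descent: ρ → (-5,10,7)  [lands on river]
river: ρ → (7,4,-8)
river: ρ → (-8,12,3)
river: ρ → (3,12,-8)
river: ρ → (-8,4,7)
river: ρ → (7,10,-5)
closes: descent 2, river 6
min |a| on river = 3

3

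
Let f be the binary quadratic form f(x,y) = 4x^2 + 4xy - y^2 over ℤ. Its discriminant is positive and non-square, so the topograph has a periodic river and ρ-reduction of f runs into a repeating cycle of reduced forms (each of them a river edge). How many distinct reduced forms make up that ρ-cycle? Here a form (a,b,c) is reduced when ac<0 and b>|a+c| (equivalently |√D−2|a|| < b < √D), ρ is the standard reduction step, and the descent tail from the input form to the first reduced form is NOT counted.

D = 32, ⌊√D⌋ = 5
river: ρ → (-1,4,4)
river: ρ → (4,4,-1)
ρ-cycle length = 2 (tail of 0 descent steps not counted)

2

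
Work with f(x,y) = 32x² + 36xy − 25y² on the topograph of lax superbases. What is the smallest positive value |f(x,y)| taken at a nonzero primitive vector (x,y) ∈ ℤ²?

river: ρ → (-25,64,4)
river: ρ → (4,64,-25)
river: ρ → (-25,36,32)
river: ρ → (32,28,-29)
river: ρ → (-29,30,31)
river: ρ → (31,32,-28)
river: ρ → (-28,24,35)
river: ρ → (35,46,-17)
river: ρ → (-17,56,20)
river: ρ → (20,64,-5)
river: ρ → (-5,66,7)
river: ρ → (7,60,-32)
river: ρ → (-32,4,35)
river: ρ → (35,66,-1)
river: ρ → (-1,66,35)
river: ρ → (35,4,-32)
river: ρ → (-32,60,7)
river: ρ → (7,66,-5)
river: ρ → (-5,64,20)
river: ρ → (20,56,-17)
river: ρ → (-17,46,35)
river: ρ → (35,24,-28)
river: ρ → (-28,32,31)
river: ρ → (31,30,-29)
river: ρ → (-29,28,32)
river: ρ → (32,36,-25)
closes: descent 0, river 26
min |a| on river = 1

1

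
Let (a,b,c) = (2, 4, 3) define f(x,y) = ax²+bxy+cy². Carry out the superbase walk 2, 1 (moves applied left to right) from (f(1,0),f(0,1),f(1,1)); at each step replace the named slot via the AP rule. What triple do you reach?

start (2,3,9) = (f(1,0),f(0,1),f(1,1))
replace slot 2: 2·(2+9) − 3 = 19 → (2,19,9)
replace slot 1: 2·(19+9) − 2 = 54 → (54,19,9)

54,19,9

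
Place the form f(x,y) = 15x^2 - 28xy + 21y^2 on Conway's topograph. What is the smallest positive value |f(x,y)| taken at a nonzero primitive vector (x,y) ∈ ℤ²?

translate: b→2 (≡-28 mod 30), so (15,-28,21)→(15,2,8)
flip: (15,2,8)→(8,-2,15)
reduced (well bottom): (8,-2,15) with a≤c, −a<b≤a
well minimum = a = 8

8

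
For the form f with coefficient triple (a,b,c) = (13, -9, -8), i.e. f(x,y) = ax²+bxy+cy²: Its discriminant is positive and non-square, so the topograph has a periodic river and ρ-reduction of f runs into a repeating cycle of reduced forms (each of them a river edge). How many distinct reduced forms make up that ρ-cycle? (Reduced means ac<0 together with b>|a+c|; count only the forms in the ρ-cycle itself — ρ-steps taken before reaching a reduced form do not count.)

D = 497, ⌊√D⌋ = 22
descent: ρ → (-8,9,13)  [lands on river]
river: ρ → (13,17,-4)
river: ρ → (-4,15,17)
river: ρ → (17,19,-2)
river: ρ → (-2,21,7)
river: ρ → (7,21,-2)
river: ρ → (-2,19,17)
river: ρ → (17,15,-4)
river: ρ → (-4,17,13)
river: ρ → (13,9,-8)
river: ρ → (-8,7,14)
river: ρ → (14,21,-1)
river: ρ → (-1,21,14)
river: ρ → (14,7,-8)
ρ-cycle length = 14 (tail of 1 descent step not counted)

14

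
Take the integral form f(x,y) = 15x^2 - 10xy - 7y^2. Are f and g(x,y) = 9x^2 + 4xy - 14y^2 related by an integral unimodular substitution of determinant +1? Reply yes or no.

D₁ = 520, D₂ = 520
river cycle of f (length 10): (-7, 10, 15), (15, 20, -2), (-2, 20, 15), (15, 10, -7), (-7, 18, 7), (7, 10, -15), (-15, 20, 2), (2, 20, -15), (-15, 10, 7), (7, 18, -7)
river cycle of g (length 6): (9, 22, -1), (-1, 22, 9), (9, 14, -9), (-9, 22, 1), (1, 22, -9), (-9, 14, 9)
cycles differ ⇒ inequivalent

no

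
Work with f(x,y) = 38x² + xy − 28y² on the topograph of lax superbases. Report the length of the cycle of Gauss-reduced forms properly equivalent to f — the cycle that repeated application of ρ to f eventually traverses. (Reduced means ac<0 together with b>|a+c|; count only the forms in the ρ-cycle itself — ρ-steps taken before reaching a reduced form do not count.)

D = 4257, ⌊√D⌋ = 65
descent: ρ → (-28,55,11)  [lands on river]
river: ρ → (11,55,-28)
river: ρ → (-28,57,9)
river: ρ → (9,51,-46)
river: ρ → (-46,41,14)
river: ρ → (14,43,-43)
river: ρ → (-43,43,14)
river: ρ → (14,41,-46)
river: ρ → (-46,51,9)
river: ρ → (9,57,-28)
ρ-cycle length = 10 (tail of 1 descent step not counted)

10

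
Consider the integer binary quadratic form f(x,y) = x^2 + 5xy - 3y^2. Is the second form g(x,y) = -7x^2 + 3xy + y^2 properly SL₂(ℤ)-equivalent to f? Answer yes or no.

D₁ = 37, D₂ = 37
river cycle of f (length 6): (-3, 1, 3), (3, 5, -1), (-1, 5, 3), (3, 1, -3), (-3, 5, 1), (1, 5, -3)
river cycle of g (length 6): (1, 5, -3), (-3, 1, 3), (3, 5, -1), (-1, 5, 3), (3, 1, -3), (-3, 5, 1)
cycles coincide ⇒ equivalent

yes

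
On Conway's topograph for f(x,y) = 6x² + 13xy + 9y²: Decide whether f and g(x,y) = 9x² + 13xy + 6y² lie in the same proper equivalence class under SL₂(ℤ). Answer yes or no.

D₁ = -47, D₂ = -47
f: translate: b→1 (≡13 mod 12), so (6,13,9)→(6,1,2)
f: flip: (6,1,2)→(2,-1,6)
f: reduced (well bottom): (2,-1,6) with a≤c, −a<b≤a
g: translate: b→-5 (≡13 mod 18), so (9,13,6)→(9,-5,2)
g: flip: (9,-5,2)→(2,5,9)
g: translate: b→1 (≡5 mod 4), so (2,5,9)→(2,1,6)
g: reduced (well bottom): (2,1,6) with a≤c, −a<b≤a
reduced forms (2, -1, 6) vs (2, 1, 6) ⇒ inequivalent

no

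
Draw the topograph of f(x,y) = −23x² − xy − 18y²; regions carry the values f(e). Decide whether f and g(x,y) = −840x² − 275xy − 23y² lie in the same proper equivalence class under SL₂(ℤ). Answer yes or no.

D₁ = -1655, D₂ = -1655
f is negative-definite; reduce −f:
−f: flip: (23,1,18)→(18,-1,23)
−f: reduced (well bottom): (18,-1,23) with a≤c, −a<b≤a
flip sign back: reduced form of f is (-18,1,-23)
g is negative-definite; reduce −g:
−g: flip: (840,275,23)→(23,-275,840)
−g: translate: b→1 (≡-275 mod 46), so (23,-275,840)→(23,1,18)
−g: flip: (23,1,18)→(18,-1,23)
−g: reduced (well bottom): (18,-1,23) with a≤c, −a<b≤a
flip sign back: reduced form of g is (-18,1,-23)
reduced forms (-18, 1, -23) vs (-18, 1, -23) ⇒ equivalent

yes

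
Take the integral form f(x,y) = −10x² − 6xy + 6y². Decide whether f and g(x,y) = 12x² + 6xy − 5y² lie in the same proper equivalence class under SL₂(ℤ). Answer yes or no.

D₁ = 276, D₂ = 276
river cycle of f (length 4): (6, 6, -10), (-10, 14, 2), (2, 14, -10), (-10, 6, 6)
river cycle of g (length 8): (-5, 14, 4), (4, 10, -11), (-11, 12, 3), (3, 12, -11), (-11, 10, 4), (4, 14, -5), (-5, 16, 1), (1, 16, -5)
cycles differ ⇒ inequivalent

no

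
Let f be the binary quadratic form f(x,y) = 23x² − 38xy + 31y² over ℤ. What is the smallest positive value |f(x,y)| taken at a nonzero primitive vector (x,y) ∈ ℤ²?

translate: b→8 (≡-38 mod 46), so (23,-38,31)→(23,8,16)
flip: (23,8,16)→(16,-8,23)
reduced (well bottom): (16,-8,23) with a≤c, −a<b≤a
well minimum = a = 16

16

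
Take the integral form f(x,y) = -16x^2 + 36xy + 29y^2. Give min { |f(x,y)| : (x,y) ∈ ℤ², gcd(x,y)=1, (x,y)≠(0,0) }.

river: ρ → (29,22,-23)
river: ρ → (-23,24,28)
river: ρ → (28,32,-19)
river: ρ → (-19,44,16)
river: ρ → (16,52,-7)
river: ρ → (-7,46,37)
river: ρ → (37,28,-16)
river: ρ → (-16,36,29)
closes: descent 0, river 8
min |a| on river = 7

7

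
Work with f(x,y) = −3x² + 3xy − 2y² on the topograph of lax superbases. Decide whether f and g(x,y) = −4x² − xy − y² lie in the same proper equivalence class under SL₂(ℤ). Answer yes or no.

D₁ = -15, D₂ = -15
f is negative-definite; reduce −f:
−f: translate: b→3 (≡-3 mod 6), so (3,-3,2)→(3,3,2)
−f: flip: (3,3,2)→(2,-3,3)
−f: translate: b→1 (≡-3 mod 4), so (2,-3,3)→(2,1,2)
−f: reduced (well bottom): (2,1,2) with a≤c, −a<b≤a
flip sign back: reduced form of f is (-2,-1,-2)
g is negative-definite; reduce −g:
−g: flip: (4,1,1)→(1,-1,4)
−g: translate: b→1 (≡-1 mod 2), so (1,-1,4)→(1,1,4)
−g: reduced (well bottom): (1,1,4) with a≤c, −a<b≤a
flip sign back: reduced form of g is (-1,-1,-4)
reduced forms (-2, -1, -2) vs (-1, -1, -4) ⇒ inequivalent

no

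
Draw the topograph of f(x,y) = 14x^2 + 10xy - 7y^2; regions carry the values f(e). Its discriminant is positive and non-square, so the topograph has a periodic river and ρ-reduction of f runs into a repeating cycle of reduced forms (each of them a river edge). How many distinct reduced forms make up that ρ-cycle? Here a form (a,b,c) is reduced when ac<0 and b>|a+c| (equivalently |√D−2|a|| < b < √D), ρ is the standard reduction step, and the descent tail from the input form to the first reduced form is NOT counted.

D = 492, ⌊√D⌋ = 22
river: ρ → (-7,18,6)
river: ρ → (6,18,-7)
river: ρ → (-7,10,14)
river: ρ → (14,18,-3)
river: ρ → (-3,18,14)
river: ρ → (14,10,-7)
ρ-cycle length = 6 (tail of 0 descent steps not counted)

6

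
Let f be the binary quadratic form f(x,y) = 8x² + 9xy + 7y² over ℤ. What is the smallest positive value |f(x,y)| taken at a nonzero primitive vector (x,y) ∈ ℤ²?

translate: b→-7 (≡9 mod 16), so (8,9,7)→(8,-7,6)
flip: (8,-7,6)→(6,7,8)
translate: b→-5 (≡7 mod 12), so (6,7,8)→(6,-5,7)
reduced (well bottom): (6,-5,7) with a≤c, −a<b≤a
well minimum = a = 6

6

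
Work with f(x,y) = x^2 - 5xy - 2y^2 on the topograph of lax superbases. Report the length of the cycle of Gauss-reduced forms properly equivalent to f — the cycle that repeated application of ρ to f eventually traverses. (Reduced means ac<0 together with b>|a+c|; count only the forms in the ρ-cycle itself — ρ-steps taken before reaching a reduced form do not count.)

D = 33, ⌊√D⌋ = 5
descent: ρ → (-2,5,1)  [lands on river]
river: ρ → (1,5,-2)
river: ρ → (-2,3,3)
river: ρ → (3,3,-2)
ρ-cycle length = 4 (tail of 1 descent step not counted)

4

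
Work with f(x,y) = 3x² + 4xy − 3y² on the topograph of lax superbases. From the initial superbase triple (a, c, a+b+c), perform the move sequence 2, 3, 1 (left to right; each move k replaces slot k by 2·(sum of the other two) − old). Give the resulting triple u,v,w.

start (3,-3,4) = (f(1,0),f(0,1),f(1,1))
replace slot 2: 2·(3+4) − (-3) = 17 → (3,17,4)
replace slot 3: 2·(3+17) − 4 = 36 → (3,17,36)
replace slot 1: 2·(17+36) − 3 = 103 → (103,17,36)

103,17,36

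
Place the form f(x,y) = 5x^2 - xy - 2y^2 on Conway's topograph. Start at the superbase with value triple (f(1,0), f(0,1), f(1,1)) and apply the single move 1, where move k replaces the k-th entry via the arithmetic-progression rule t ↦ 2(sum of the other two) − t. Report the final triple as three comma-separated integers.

start (5,-2,2) = (f(1,0),f(0,1),f(1,1))
replace slot 1: 2·((-2)+2) − 5 = -5 → (-5,-2,2)

-5,-2,2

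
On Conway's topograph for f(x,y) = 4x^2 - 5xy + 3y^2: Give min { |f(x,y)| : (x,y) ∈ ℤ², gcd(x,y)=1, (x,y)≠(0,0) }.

translate: b→3 (≡-5 mod 8), so (4,-5,3)→(4,3,2)
flip: (4,3,2)→(2,-3,4)
translate: b→1 (≡-3 mod 4), so (2,-3,4)→(2,1,3)
reduced (well bottom): (2,1,3) with a≤c, −a<b≤a
well minimum = a = 2

2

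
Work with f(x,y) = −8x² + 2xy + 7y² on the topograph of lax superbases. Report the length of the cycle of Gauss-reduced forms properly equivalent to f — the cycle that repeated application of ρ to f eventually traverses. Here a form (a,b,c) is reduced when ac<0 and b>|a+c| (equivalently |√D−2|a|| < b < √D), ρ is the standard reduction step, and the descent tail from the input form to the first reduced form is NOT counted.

D = 228, ⌊√D⌋ = 15
river: ρ → (7,12,-3)
river: ρ → (-3,12,7)
river: ρ → (7,2,-8)
river: ρ → (-8,14,1)
river: ρ → (1,14,-8)
river: ρ → (-8,2,7)
ρ-cycle length = 6 (tail of 0 descent steps not counted)

6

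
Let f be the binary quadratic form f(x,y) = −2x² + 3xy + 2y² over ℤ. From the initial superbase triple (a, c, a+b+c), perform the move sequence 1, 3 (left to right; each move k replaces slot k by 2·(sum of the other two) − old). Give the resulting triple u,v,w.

start (-2,2,3) = (f(1,0),f(0,1),f(1,1))
replace slot 1: 2·(2+3) − (-2) = 12 → (12,2,3)
replace slot 3: 2·(12+2) − 3 = 25 → (12,2,25)

12,2,25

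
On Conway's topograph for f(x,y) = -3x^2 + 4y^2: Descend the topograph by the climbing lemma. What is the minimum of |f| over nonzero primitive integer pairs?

descent: ρ → (4,0,-3)
descent: ρ → (-3,6,1)  [lands on river]
river: ρ → (1,6,-3)
closes: descent 2, river 2
min |a| on river = 1

1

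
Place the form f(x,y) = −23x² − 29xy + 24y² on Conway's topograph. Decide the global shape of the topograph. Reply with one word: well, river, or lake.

D = b²−4ac = (-29)² − 4·(-23)·24 = 3049
D > 0 non-square ⇒ indefinite ⇒ periodic river

river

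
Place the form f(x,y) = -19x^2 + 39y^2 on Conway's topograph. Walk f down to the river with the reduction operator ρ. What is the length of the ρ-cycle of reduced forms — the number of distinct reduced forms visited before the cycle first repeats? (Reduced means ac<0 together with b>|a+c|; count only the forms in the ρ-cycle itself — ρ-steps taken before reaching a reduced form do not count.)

D = 2964, ⌊√D⌋ = 54
descent: ρ → (39,0,-19)
descent: ρ → (-19,38,20)  [lands on river]
river: ρ → (20,42,-15)
river: ρ → (-15,48,11)
river: ρ → (11,40,-31)
river: ρ → (-31,22,20)
river: ρ → (20,18,-33)
river: ρ → (-33,48,5)
river: ρ → (5,52,-13)
river: ρ → (-13,52,5)
river: ρ → (5,48,-33)
river: ρ → (-33,18,20)
river: ρ → (20,22,-31)
river: ρ → (-31,40,11)
river: ρ → (11,48,-15)
river: ρ → (-15,42,20)
river: ρ → (20,38,-19)
ρ-cycle length = 16 (tail of 2 descent steps not counted)

16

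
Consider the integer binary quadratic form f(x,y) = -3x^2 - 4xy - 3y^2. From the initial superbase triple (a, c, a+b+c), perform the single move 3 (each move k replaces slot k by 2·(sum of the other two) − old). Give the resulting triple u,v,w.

start (-3,-3,-10) = (f(1,0),f(0,1),f(1,1))
replace slot 3: 2·((-3)+(-3)) − (-10) = -2 → (-3,-3,-2)

-3,-3,-2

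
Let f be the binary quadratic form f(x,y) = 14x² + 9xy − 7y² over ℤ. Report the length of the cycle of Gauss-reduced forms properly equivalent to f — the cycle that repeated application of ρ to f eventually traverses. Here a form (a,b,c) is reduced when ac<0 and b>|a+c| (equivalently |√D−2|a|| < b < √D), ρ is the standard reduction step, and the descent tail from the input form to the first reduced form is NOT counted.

D = 473, ⌊√D⌋ = 21
river: ρ → (-7,19,4)
river: ρ → (4,21,-2)
river: ρ → (-2,19,14)
river: ρ → (14,9,-7)
ρ-cycle length = 4 (tail of 0 descent steps not counted)

4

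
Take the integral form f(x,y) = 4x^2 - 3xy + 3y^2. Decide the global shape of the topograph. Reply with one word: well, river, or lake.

D = b²−4ac = (-3)² − 4·4·3 = -39
D < 0 ⇒ definite ⇒ every region one sign ⇒ single well

well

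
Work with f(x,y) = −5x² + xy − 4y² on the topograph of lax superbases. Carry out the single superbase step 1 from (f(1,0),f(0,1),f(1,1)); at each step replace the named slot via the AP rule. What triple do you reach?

start (-5,-4,-8) = (f(1,0),f(0,1),f(1,1))
replace slot 1: 2·((-4)+(-8)) − (-5) = -19 → (-19,-4,-8)

-19,-4,-8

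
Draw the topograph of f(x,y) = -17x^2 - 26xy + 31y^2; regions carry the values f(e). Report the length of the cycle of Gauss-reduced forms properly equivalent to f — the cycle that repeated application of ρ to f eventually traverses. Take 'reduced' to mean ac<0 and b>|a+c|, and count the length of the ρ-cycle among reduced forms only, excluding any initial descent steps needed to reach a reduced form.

D = 2784, ⌊√D⌋ = 52
descent: ρ → (31,26,-17)  [lands on river]
river: ρ → (-17,42,15)
river: ρ → (15,48,-8)
river: ρ → (-8,48,15)
river: ρ → (15,42,-17)
river: ρ → (-17,26,31)
river: ρ → (31,36,-12)
river: ρ → (-12,36,31)
ρ-cycle length = 8 (tail of 1 descent step not counted)

8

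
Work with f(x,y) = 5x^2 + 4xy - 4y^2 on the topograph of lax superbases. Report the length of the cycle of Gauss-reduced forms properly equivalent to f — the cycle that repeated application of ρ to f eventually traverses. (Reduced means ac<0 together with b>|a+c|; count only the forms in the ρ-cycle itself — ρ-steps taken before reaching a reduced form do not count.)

D = 96, ⌊√D⌋ = 9
river: ρ → (-4,4,5)
river: ρ → (5,6,-3)
river: ρ → (-3,6,5)
river: ρ → (5,4,-4)
ρ-cycle length = 4 (tail of 0 descent steps not counted)

4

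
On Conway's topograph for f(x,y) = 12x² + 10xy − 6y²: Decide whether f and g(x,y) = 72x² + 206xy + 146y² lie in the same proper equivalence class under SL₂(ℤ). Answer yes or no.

D₁ = 388, D₂ = 388
river cycle of f (length 18): (-6, 14, 8), (8, 18, -2), (-2, 18, 8), (8, 14, -6), (-6, 10, 12), (12, 14, -4), (-4, 18, 4), (4, 14, -12), (-12, 10, 6), (6, 14, -8), … (8 more)
river cycle of g (length 18): (12, 10, -6), (-6, 14, 8), (8, 18, -2), (-2, 18, 8), (8, 14, -6), (-6, 10, 12), (12, 14, -4), (-4, 18, 4), (4, 14, -12), (-12, 10, 6), … (8 more)
cycles coincide ⇒ equivalent

yes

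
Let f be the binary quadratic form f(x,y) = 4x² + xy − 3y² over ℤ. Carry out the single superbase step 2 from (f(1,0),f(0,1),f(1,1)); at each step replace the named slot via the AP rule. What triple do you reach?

start (4,-3,2) = (f(1,0),f(0,1),f(1,1))
replace slot 2: 2·(4+2) − (-3) = 15 → (4,15,2)

4,15,2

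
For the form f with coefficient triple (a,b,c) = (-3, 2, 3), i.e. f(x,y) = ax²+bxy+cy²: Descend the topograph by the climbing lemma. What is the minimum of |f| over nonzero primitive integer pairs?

river: ρ → (3,4,-2)
river: ρ → (-2,4,3)
river: ρ → (3,2,-3)
river: ρ → (-3,4,2)
river: ρ → (2,4,-3)
river: ρ → (-3,2,3)
closes: descent 0, river 6
min |a| on river = 2

2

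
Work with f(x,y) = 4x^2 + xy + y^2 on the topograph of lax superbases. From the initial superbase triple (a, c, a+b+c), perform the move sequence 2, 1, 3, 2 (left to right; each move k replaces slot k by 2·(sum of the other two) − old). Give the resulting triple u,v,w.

start (4,1,6) = (f(1,0),f(0,1),f(1,1))
replace slot 2: 2·(4+6) − 1 = 19 → (4,19,6)
replace slot 1: 2·(19+6) − 4 = 46 → (46,19,6)
replace slot 3: 2·(46+19) − 6 = 124 → (46,19,124)
replace slot 2: 2·(46+124) − 19 = 321 → (46,321,124)

46,321,124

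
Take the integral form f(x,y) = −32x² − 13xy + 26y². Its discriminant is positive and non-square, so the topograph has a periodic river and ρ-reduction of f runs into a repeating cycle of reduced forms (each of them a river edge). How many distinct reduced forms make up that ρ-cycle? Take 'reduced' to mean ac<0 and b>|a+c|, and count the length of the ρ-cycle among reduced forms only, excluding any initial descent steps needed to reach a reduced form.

D = 3497, ⌊√D⌋ = 59
descent: ρ → (26,13,-32)  [lands on river]
river: ρ → (-32,51,7)
river: ρ → (7,47,-46)
river: ρ → (-46,45,8)
river: ρ → (8,51,-28)
river: ρ → (-28,5,31)
river: ρ → (31,57,-2)
river: ρ → (-2,59,2)
river: ρ → (2,57,-31)
river: ρ → (-31,5,28)
river: ρ → (28,51,-8)
river: ρ → (-8,45,46)
river: ρ → (46,47,-7)
river: ρ → (-7,51,32)
river: ρ → (32,13,-26)
river: ρ → (-26,39,19)
river: ρ → (19,37,-28)
river: ρ → (-28,19,28)
river: ρ → (28,37,-19)
river: ρ → (-19,39,26)
ρ-cycle length = 20 (tail of 1 descent step not counted)

20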